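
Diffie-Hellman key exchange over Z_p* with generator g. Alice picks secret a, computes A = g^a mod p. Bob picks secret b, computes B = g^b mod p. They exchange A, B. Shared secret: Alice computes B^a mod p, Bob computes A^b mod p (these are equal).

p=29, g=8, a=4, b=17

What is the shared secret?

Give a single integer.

A = 8^4 mod 29  (bits of 4 = 100)
  bit 0 = 1: r = r^2 * 8 mod 29 = 1^2 * 8 = 1*8 = 8
  bit 1 = 0: r = r^2 mod 29 = 8^2 = 6
  bit 2 = 0: r = r^2 mod 29 = 6^2 = 7
  -> A = 7
B = 8^17 mod 29  (bits of 17 = 10001)
  bit 0 = 1: r = r^2 * 8 mod 29 = 1^2 * 8 = 1*8 = 8
  bit 1 = 0: r = r^2 mod 29 = 8^2 = 6
  bit 2 = 0: r = r^2 mod 29 = 6^2 = 7
  bit 3 = 0: r = r^2 mod 29 = 7^2 = 20
  bit 4 = 1: r = r^2 * 8 mod 29 = 20^2 * 8 = 23*8 = 10
  -> B = 10
s = B^a = 10^4 mod 29  (bits of 4 = 100)
  bit 0 = 1: r = r^2 * 10 mod 29 = 1^2 * 10 = 1*10 = 10
  bit 1 = 0: r = r^2 mod 29 = 10^2 = 13
  bit 2 = 0: r = r^2 mod 29 = 13^2 = 24
  -> s = B^a = 24

Answer: 24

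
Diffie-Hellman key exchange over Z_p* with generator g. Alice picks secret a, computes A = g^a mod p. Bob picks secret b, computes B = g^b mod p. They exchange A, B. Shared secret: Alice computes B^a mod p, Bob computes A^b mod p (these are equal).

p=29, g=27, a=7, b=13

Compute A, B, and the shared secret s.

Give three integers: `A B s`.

Answer: 17 15 17

Derivation:
A = 27^7 mod 29  (bits of 7 = 111)
  bit 0 = 1: r = r^2 * 27 mod 29 = 1^2 * 27 = 1*27 = 27
  bit 1 = 1: r = r^2 * 27 mod 29 = 27^2 * 27 = 4*27 = 21
  bit 2 = 1: r = r^2 * 27 mod 29 = 21^2 * 27 = 6*27 = 17
  -> A = 17
B = 27^13 mod 29  (bits of 13 = 1101)
  bit 0 = 1: r = r^2 * 27 mod 29 = 1^2 * 27 = 1*27 = 27
  bit 1 = 1: r = r^2 * 27 mod 29 = 27^2 * 27 = 4*27 = 21
  bit 2 = 0: r = r^2 mod 29 = 21^2 = 6
  bit 3 = 1: r = r^2 * 27 mod 29 = 6^2 * 27 = 7*27 = 15
  -> B = 15
s = B^a = 15^7 mod 29  (bits of 7 = 111)
  bit 0 = 1: r = r^2 * 15 mod 29 = 1^2 * 15 = 1*15 = 15
  bit 1 = 1: r = r^2 * 15 mod 29 = 15^2 * 15 = 22*15 = 11
  bit 2 = 1: r = r^2 * 15 mod 29 = 11^2 * 15 = 5*15 = 17
  -> s = B^a = 17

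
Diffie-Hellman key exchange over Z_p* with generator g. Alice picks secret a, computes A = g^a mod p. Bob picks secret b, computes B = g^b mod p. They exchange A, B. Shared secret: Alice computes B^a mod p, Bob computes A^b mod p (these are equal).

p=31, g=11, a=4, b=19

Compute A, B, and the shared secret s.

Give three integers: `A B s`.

Answer: 9 22 20

Derivation:
A = 11^4 mod 31  (bits of 4 = 100)
  bit 0 = 1: r = r^2 * 11 mod 31 = 1^2 * 11 = 1*11 = 11
  bit 1 = 0: r = r^2 mod 31 = 11^2 = 28
  bit 2 = 0: r = r^2 mod 31 = 28^2 = 9
  -> A = 9
B = 11^19 mod 31  (bits of 19 = 10011)
  bit 0 = 1: r = r^2 * 11 mod 31 = 1^2 * 11 = 1*11 = 11
  bit 1 = 0: r = r^2 mod 31 = 11^2 = 28
  bit 2 = 0: r = r^2 mod 31 = 28^2 = 9
  bit 3 = 1: r = r^2 * 11 mod 31 = 9^2 * 11 = 19*11 = 23
  bit 4 = 1: r = r^2 * 11 mod 31 = 23^2 * 11 = 2*11 = 22
  -> B = 22
s = B^a = 22^4 mod 31  (bits of 4 = 100)
  bit 0 = 1: r = r^2 * 22 mod 31 = 1^2 * 22 = 1*22 = 22
  bit 1 = 0: r = r^2 mod 31 = 22^2 = 19
  bit 2 = 0: r = r^2 mod 31 = 19^2 = 20
  -> s = B^a = 20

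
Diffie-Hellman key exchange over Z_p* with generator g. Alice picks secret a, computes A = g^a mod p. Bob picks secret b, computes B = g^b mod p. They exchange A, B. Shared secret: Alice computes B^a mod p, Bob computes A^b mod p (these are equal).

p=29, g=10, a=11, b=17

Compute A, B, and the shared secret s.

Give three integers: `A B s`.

Answer: 2 15 21

Derivation:
A = 10^11 mod 29  (bits of 11 = 1011)
  bit 0 = 1: r = r^2 * 10 mod 29 = 1^2 * 10 = 1*10 = 10
  bit 1 = 0: r = r^2 mod 29 = 10^2 = 13
  bit 2 = 1: r = r^2 * 10 mod 29 = 13^2 * 10 = 24*10 = 8
  bit 3 = 1: r = r^2 * 10 mod 29 = 8^2 * 10 = 6*10 = 2
  -> A = 2
B = 10^17 mod 29  (bits of 17 = 10001)
  bit 0 = 1: r = r^2 * 10 mod 29 = 1^2 * 10 = 1*10 = 10
  bit 1 = 0: r = r^2 mod 29 = 10^2 = 13
  bit 2 = 0: r = r^2 mod 29 = 13^2 = 24
  bit 3 = 0: r = r^2 mod 29 = 24^2 = 25
  bit 4 = 1: r = r^2 * 10 mod 29 = 25^2 * 10 = 16*10 = 15
  -> B = 15
s = B^a = 15^11 mod 29  (bits of 11 = 1011)
  bit 0 = 1: r = r^2 * 15 mod 29 = 1^2 * 15 = 1*15 = 15
  bit 1 = 0: r = r^2 mod 29 = 15^2 = 22
  bit 2 = 1: r = r^2 * 15 mod 29 = 22^2 * 15 = 20*15 = 10
  bit 3 = 1: r = r^2 * 15 mod 29 = 10^2 * 15 = 13*15 = 21
  -> s = B^a = 21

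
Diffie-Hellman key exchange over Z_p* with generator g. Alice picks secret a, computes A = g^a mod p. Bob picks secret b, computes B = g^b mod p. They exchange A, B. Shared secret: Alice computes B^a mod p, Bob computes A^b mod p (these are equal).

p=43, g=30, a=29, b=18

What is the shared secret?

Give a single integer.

Answer: 11

Derivation:
A = 30^29 mod 43  (bits of 29 = 11101)
  bit 0 = 1: r = r^2 * 30 mod 43 = 1^2 * 30 = 1*30 = 30
  bit 1 = 1: r = r^2 * 30 mod 43 = 30^2 * 30 = 40*30 = 39
  bit 2 = 1: r = r^2 * 30 mod 43 = 39^2 * 30 = 16*30 = 7
  bit 3 = 0: r = r^2 mod 43 = 7^2 = 6
  bit 4 = 1: r = r^2 * 30 mod 43 = 6^2 * 30 = 36*30 = 5
  -> A = 5
B = 30^18 mod 43  (bits of 18 = 10010)
  bit 0 = 1: r = r^2 * 30 mod 43 = 1^2 * 30 = 1*30 = 30
  bit 1 = 0: r = r^2 mod 43 = 30^2 = 40
  bit 2 = 0: r = r^2 mod 43 = 40^2 = 9
  bit 3 = 1: r = r^2 * 30 mod 43 = 9^2 * 30 = 38*30 = 22
  bit 4 = 0: r = r^2 mod 43 = 22^2 = 11
  -> B = 11
s = B^a = 11^29 mod 43  (bits of 29 = 11101)
  bit 0 = 1: r = r^2 * 11 mod 43 = 1^2 * 11 = 1*11 = 11
  bit 1 = 1: r = r^2 * 11 mod 43 = 11^2 * 11 = 35*11 = 41
  bit 2 = 1: r = r^2 * 11 mod 43 = 41^2 * 11 = 4*11 = 1
  bit 3 = 0: r = r^2 mod 43 = 1^2 = 1
  bit 4 = 1: r = r^2 * 11 mod 43 = 1^2 * 11 = 1*11 = 11
  -> s = B^a = 11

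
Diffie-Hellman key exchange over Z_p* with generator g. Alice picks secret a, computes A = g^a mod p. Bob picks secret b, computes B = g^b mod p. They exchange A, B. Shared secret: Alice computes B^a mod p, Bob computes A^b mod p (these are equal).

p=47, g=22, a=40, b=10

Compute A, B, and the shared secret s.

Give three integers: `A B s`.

A = 22^40 mod 47  (bits of 40 = 101000)
  bit 0 = 1: r = r^2 * 22 mod 47 = 1^2 * 22 = 1*22 = 22
  bit 1 = 0: r = r^2 mod 47 = 22^2 = 14
  bit 2 = 1: r = r^2 * 22 mod 47 = 14^2 * 22 = 8*22 = 35
  bit 3 = 0: r = r^2 mod 47 = 35^2 = 3
  bit 4 = 0: r = r^2 mod 47 = 3^2 = 9
  bit 5 = 0: r = r^2 mod 47 = 9^2 = 34
  -> A = 34
B = 22^10 mod 47  (bits of 10 = 1010)
  bit 0 = 1: r = r^2 * 22 mod 47 = 1^2 * 22 = 1*22 = 22
  bit 1 = 0: r = r^2 mod 47 = 22^2 = 14
  bit 2 = 1: r = r^2 * 22 mod 47 = 14^2 * 22 = 8*22 = 35
  bit 3 = 0: r = r^2 mod 47 = 35^2 = 3
  -> B = 3
s = B^a = 3^40 mod 47  (bits of 40 = 101000)
  bit 0 = 1: r = r^2 * 3 mod 47 = 1^2 * 3 = 1*3 = 3
  bit 1 = 0: r = r^2 mod 47 = 3^2 = 9
  bit 2 = 1: r = r^2 * 3 mod 47 = 9^2 * 3 = 34*3 = 8
  bit 3 = 0: r = r^2 mod 47 = 8^2 = 17
  bit 4 = 0: r = r^2 mod 47 = 17^2 = 7
  bit 5 = 0: r = r^2 mod 47 = 7^2 = 2
  -> s = B^a = 2

Answer: 34 3 2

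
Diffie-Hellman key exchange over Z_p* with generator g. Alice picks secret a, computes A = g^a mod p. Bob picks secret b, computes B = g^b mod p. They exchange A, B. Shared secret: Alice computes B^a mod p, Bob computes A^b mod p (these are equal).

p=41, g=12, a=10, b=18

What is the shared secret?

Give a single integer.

A = 12^10 mod 41  (bits of 10 = 1010)
  bit 0 = 1: r = r^2 * 12 mod 41 = 1^2 * 12 = 1*12 = 12
  bit 1 = 0: r = r^2 mod 41 = 12^2 = 21
  bit 2 = 1: r = r^2 * 12 mod 41 = 21^2 * 12 = 31*12 = 3
  bit 3 = 0: r = r^2 mod 41 = 3^2 = 9
  -> A = 9
B = 12^18 mod 41  (bits of 18 = 10010)
  bit 0 = 1: r = r^2 * 12 mod 41 = 1^2 * 12 = 1*12 = 12
  bit 1 = 0: r = r^2 mod 41 = 12^2 = 21
  bit 2 = 0: r = r^2 mod 41 = 21^2 = 31
  bit 3 = 1: r = r^2 * 12 mod 41 = 31^2 * 12 = 18*12 = 11
  bit 4 = 0: r = r^2 mod 41 = 11^2 = 39
  -> B = 39
s = B^a = 39^10 mod 41  (bits of 10 = 1010)
  bit 0 = 1: r = r^2 * 39 mod 41 = 1^2 * 39 = 1*39 = 39
  bit 1 = 0: r = r^2 mod 41 = 39^2 = 4
  bit 2 = 1: r = r^2 * 39 mod 41 = 4^2 * 39 = 16*39 = 9
  bit 3 = 0: r = r^2 mod 41 = 9^2 = 40
  -> s = B^a = 40

Answer: 40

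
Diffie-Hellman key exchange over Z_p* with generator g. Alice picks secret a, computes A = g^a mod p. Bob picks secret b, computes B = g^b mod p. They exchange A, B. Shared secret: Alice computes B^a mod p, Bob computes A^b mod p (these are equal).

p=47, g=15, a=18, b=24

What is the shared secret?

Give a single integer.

A = 15^18 mod 47  (bits of 18 = 10010)
  bit 0 = 1: r = r^2 * 15 mod 47 = 1^2 * 15 = 1*15 = 15
  bit 1 = 0: r = r^2 mod 47 = 15^2 = 37
  bit 2 = 0: r = r^2 mod 47 = 37^2 = 6
  bit 3 = 1: r = r^2 * 15 mod 47 = 6^2 * 15 = 36*15 = 23
  bit 4 = 0: r = r^2 mod 47 = 23^2 = 12
  -> A = 12
B = 15^24 mod 47  (bits of 24 = 11000)
  bit 0 = 1: r = r^2 * 15 mod 47 = 1^2 * 15 = 1*15 = 15
  bit 1 = 1: r = r^2 * 15 mod 47 = 15^2 * 15 = 37*15 = 38
  bit 2 = 0: r = r^2 mod 47 = 38^2 = 34
  bit 3 = 0: r = r^2 mod 47 = 34^2 = 28
  bit 4 = 0: r = r^2 mod 47 = 28^2 = 32
  -> B = 32
s = B^a = 32^18 mod 47  (bits of 18 = 10010)
  bit 0 = 1: r = r^2 * 32 mod 47 = 1^2 * 32 = 1*32 = 32
  bit 1 = 0: r = r^2 mod 47 = 32^2 = 37
  bit 2 = 0: r = r^2 mod 47 = 37^2 = 6
  bit 3 = 1: r = r^2 * 32 mod 47 = 6^2 * 32 = 36*32 = 24
  bit 4 = 0: r = r^2 mod 47 = 24^2 = 12
  -> s = B^a = 12

Answer: 12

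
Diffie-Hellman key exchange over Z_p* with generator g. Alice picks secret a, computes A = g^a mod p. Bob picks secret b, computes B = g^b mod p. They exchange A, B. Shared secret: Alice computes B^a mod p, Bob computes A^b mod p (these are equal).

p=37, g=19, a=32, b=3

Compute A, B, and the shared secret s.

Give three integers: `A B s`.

A = 19^32 mod 37  (bits of 32 = 100000)
  bit 0 = 1: r = r^2 * 19 mod 37 = 1^2 * 19 = 1*19 = 19
  bit 1 = 0: r = r^2 mod 37 = 19^2 = 28
  bit 2 = 0: r = r^2 mod 37 = 28^2 = 7
  bit 3 = 0: r = r^2 mod 37 = 7^2 = 12
  bit 4 = 0: r = r^2 mod 37 = 12^2 = 33
  bit 5 = 0: r = r^2 mod 37 = 33^2 = 16
  -> A = 16
B = 19^3 mod 37  (bits of 3 = 11)
  bit 0 = 1: r = r^2 * 19 mod 37 = 1^2 * 19 = 1*19 = 19
  bit 1 = 1: r = r^2 * 19 mod 37 = 19^2 * 19 = 28*19 = 14
  -> B = 14
s = B^a = 14^32 mod 37  (bits of 32 = 100000)
  bit 0 = 1: r = r^2 * 14 mod 37 = 1^2 * 14 = 1*14 = 14
  bit 1 = 0: r = r^2 mod 37 = 14^2 = 11
  bit 2 = 0: r = r^2 mod 37 = 11^2 = 10
  bit 3 = 0: r = r^2 mod 37 = 10^2 = 26
  bit 4 = 0: r = r^2 mod 37 = 26^2 = 10
  bit 5 = 0: r = r^2 mod 37 = 10^2 = 26
  -> s = B^a = 26

Answer: 16 14 26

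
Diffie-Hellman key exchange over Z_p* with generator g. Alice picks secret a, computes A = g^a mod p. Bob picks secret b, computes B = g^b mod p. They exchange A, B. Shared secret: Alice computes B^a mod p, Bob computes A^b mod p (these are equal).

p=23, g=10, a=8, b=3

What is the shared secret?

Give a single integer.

A = 10^8 mod 23  (bits of 8 = 1000)
  bit 0 = 1: r = r^2 * 10 mod 23 = 1^2 * 10 = 1*10 = 10
  bit 1 = 0: r = r^2 mod 23 = 10^2 = 8
  bit 2 = 0: r = r^2 mod 23 = 8^2 = 18
  bit 3 = 0: r = r^2 mod 23 = 18^2 = 2
  -> A = 2
B = 10^3 mod 23  (bits of 3 = 11)
  bit 0 = 1: r = r^2 * 10 mod 23 = 1^2 * 10 = 1*10 = 10
  bit 1 = 1: r = r^2 * 10 mod 23 = 10^2 * 10 = 8*10 = 11
  -> B = 11
s = B^a = 11^8 mod 23  (bits of 8 = 1000)
  bit 0 = 1: r = r^2 * 11 mod 23 = 1^2 * 11 = 1*11 = 11
  bit 1 = 0: r = r^2 mod 23 = 11^2 = 6
  bit 2 = 0: r = r^2 mod 23 = 6^2 = 13
  bit 3 = 0: r = r^2 mod 23 = 13^2 = 8
  -> s = B^a = 8

Answer: 8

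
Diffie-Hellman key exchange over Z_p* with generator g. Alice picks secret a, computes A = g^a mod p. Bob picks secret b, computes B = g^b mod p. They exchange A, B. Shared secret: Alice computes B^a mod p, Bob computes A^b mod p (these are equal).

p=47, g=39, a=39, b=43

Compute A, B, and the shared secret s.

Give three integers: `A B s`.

A = 39^39 mod 47  (bits of 39 = 100111)
  bit 0 = 1: r = r^2 * 39 mod 47 = 1^2 * 39 = 1*39 = 39
  bit 1 = 0: r = r^2 mod 47 = 39^2 = 17
  bit 2 = 0: r = r^2 mod 47 = 17^2 = 7
  bit 3 = 1: r = r^2 * 39 mod 47 = 7^2 * 39 = 2*39 = 31
  bit 4 = 1: r = r^2 * 39 mod 47 = 31^2 * 39 = 21*39 = 20
  bit 5 = 1: r = r^2 * 39 mod 47 = 20^2 * 39 = 24*39 = 43
  -> A = 43
B = 39^43 mod 47  (bits of 43 = 101011)
  bit 0 = 1: r = r^2 * 39 mod 47 = 1^2 * 39 = 1*39 = 39
  bit 1 = 0: r = r^2 mod 47 = 39^2 = 17
  bit 2 = 1: r = r^2 * 39 mod 47 = 17^2 * 39 = 7*39 = 38
  bit 3 = 0: r = r^2 mod 47 = 38^2 = 34
  bit 4 = 1: r = r^2 * 39 mod 47 = 34^2 * 39 = 28*39 = 11
  bit 5 = 1: r = r^2 * 39 mod 47 = 11^2 * 39 = 27*39 = 19
  -> B = 19
s = B^a = 19^39 mod 47  (bits of 39 = 100111)
  bit 0 = 1: r = r^2 * 19 mod 47 = 1^2 * 19 = 1*19 = 19
  bit 1 = 0: r = r^2 mod 47 = 19^2 = 32
  bit 2 = 0: r = r^2 mod 47 = 32^2 = 37
  bit 3 = 1: r = r^2 * 19 mod 47 = 37^2 * 19 = 6*19 = 20
  bit 4 = 1: r = r^2 * 19 mod 47 = 20^2 * 19 = 24*19 = 33
  bit 5 = 1: r = r^2 * 19 mod 47 = 33^2 * 19 = 8*19 = 11
  -> s = B^a = 11

Answer: 43 19 11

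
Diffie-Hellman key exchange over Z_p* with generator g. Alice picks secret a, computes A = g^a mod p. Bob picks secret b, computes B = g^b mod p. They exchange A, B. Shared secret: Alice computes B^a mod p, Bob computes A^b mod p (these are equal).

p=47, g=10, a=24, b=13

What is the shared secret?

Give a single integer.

A = 10^24 mod 47  (bits of 24 = 11000)
  bit 0 = 1: r = r^2 * 10 mod 47 = 1^2 * 10 = 1*10 = 10
  bit 1 = 1: r = r^2 * 10 mod 47 = 10^2 * 10 = 6*10 = 13
  bit 2 = 0: r = r^2 mod 47 = 13^2 = 28
  bit 3 = 0: r = r^2 mod 47 = 28^2 = 32
  bit 4 = 0: r = r^2 mod 47 = 32^2 = 37
  -> A = 37
B = 10^13 mod 47  (bits of 13 = 1101)
  bit 0 = 1: r = r^2 * 10 mod 47 = 1^2 * 10 = 1*10 = 10
  bit 1 = 1: r = r^2 * 10 mod 47 = 10^2 * 10 = 6*10 = 13
  bit 2 = 0: r = r^2 mod 47 = 13^2 = 28
  bit 3 = 1: r = r^2 * 10 mod 47 = 28^2 * 10 = 32*10 = 38
  -> B = 38
s = B^a = 38^24 mod 47  (bits of 24 = 11000)
  bit 0 = 1: r = r^2 * 38 mod 47 = 1^2 * 38 = 1*38 = 38
  bit 1 = 1: r = r^2 * 38 mod 47 = 38^2 * 38 = 34*38 = 23
  bit 2 = 0: r = r^2 mod 47 = 23^2 = 12
  bit 3 = 0: r = r^2 mod 47 = 12^2 = 3
  bit 4 = 0: r = r^2 mod 47 = 3^2 = 9
  -> s = B^a = 9

Answer: 9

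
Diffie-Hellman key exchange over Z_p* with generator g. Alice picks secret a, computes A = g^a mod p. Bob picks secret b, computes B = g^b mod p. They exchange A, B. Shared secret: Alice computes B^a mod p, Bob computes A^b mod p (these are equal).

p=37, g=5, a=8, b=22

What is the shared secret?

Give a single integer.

Answer: 9

Derivation:
A = 5^8 mod 37  (bits of 8 = 1000)
  bit 0 = 1: r = r^2 * 5 mod 37 = 1^2 * 5 = 1*5 = 5
  bit 1 = 0: r = r^2 mod 37 = 5^2 = 25
  bit 2 = 0: r = r^2 mod 37 = 25^2 = 33
  bit 3 = 0: r = r^2 mod 37 = 33^2 = 16
  -> A = 16
B = 5^22 mod 37  (bits of 22 = 10110)
  bit 0 = 1: r = r^2 * 5 mod 37 = 1^2 * 5 = 1*5 = 5
  bit 1 = 0: r = r^2 mod 37 = 5^2 = 25
  bit 2 = 1: r = r^2 * 5 mod 37 = 25^2 * 5 = 33*5 = 17
  bit 3 = 1: r = r^2 * 5 mod 37 = 17^2 * 5 = 30*5 = 2
  bit 4 = 0: r = r^2 mod 37 = 2^2 = 4
  -> B = 4
s = B^a = 4^8 mod 37  (bits of 8 = 1000)
  bit 0 = 1: r = r^2 * 4 mod 37 = 1^2 * 4 = 1*4 = 4
  bit 1 = 0: r = r^2 mod 37 = 4^2 = 16
  bit 2 = 0: r = r^2 mod 37 = 16^2 = 34
  bit 3 = 0: r = r^2 mod 37 = 34^2 = 9
  -> s = B^a = 9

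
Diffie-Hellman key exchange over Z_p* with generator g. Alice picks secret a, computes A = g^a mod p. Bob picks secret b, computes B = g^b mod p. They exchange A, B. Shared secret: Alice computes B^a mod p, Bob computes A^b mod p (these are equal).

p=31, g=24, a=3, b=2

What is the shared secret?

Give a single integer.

A = 24^3 mod 31  (bits of 3 = 11)
  bit 0 = 1: r = r^2 * 24 mod 31 = 1^2 * 24 = 1*24 = 24
  bit 1 = 1: r = r^2 * 24 mod 31 = 24^2 * 24 = 18*24 = 29
  -> A = 29
B = 24^2 mod 31  (bits of 2 = 10)
  bit 0 = 1: r = r^2 * 24 mod 31 = 1^2 * 24 = 1*24 = 24
  bit 1 = 0: r = r^2 mod 31 = 24^2 = 18
  -> B = 18
s = B^a = 18^3 mod 31  (bits of 3 = 11)
  bit 0 = 1: r = r^2 * 18 mod 31 = 1^2 * 18 = 1*18 = 18
  bit 1 = 1: r = r^2 * 18 mod 31 = 18^2 * 18 = 14*18 = 4
  -> s = B^a = 4

Answer: 4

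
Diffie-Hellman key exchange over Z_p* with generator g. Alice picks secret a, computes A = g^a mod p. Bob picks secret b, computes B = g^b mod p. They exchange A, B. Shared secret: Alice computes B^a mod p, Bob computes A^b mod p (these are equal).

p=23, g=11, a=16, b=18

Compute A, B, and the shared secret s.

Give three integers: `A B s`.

A = 11^16 mod 23  (bits of 16 = 10000)
  bit 0 = 1: r = r^2 * 11 mod 23 = 1^2 * 11 = 1*11 = 11
  bit 1 = 0: r = r^2 mod 23 = 11^2 = 6
  bit 2 = 0: r = r^2 mod 23 = 6^2 = 13
  bit 3 = 0: r = r^2 mod 23 = 13^2 = 8
  bit 4 = 0: r = r^2 mod 23 = 8^2 = 18
  -> A = 18
B = 11^18 mod 23  (bits of 18 = 10010)
  bit 0 = 1: r = r^2 * 11 mod 23 = 1^2 * 11 = 1*11 = 11
  bit 1 = 0: r = r^2 mod 23 = 11^2 = 6
  bit 2 = 0: r = r^2 mod 23 = 6^2 = 13
  bit 3 = 1: r = r^2 * 11 mod 23 = 13^2 * 11 = 8*11 = 19
  bit 4 = 0: r = r^2 mod 23 = 19^2 = 16
  -> B = 16
s = B^a = 16^16 mod 23  (bits of 16 = 10000)
  bit 0 = 1: r = r^2 * 16 mod 23 = 1^2 * 16 = 1*16 = 16
  bit 1 = 0: r = r^2 mod 23 = 16^2 = 3
  bit 2 = 0: r = r^2 mod 23 = 3^2 = 9
  bit 3 = 0: r = r^2 mod 23 = 9^2 = 12
  bit 4 = 0: r = r^2 mod 23 = 12^2 = 6
  -> s = B^a = 6

Answer: 18 16 6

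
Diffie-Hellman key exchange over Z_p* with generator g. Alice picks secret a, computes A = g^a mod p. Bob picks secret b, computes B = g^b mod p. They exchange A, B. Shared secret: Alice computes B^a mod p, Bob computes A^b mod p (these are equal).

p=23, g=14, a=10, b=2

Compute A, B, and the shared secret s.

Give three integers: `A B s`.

Answer: 18 12 2

Derivation:
A = 14^10 mod 23  (bits of 10 = 1010)
  bit 0 = 1: r = r^2 * 14 mod 23 = 1^2 * 14 = 1*14 = 14
  bit 1 = 0: r = r^2 mod 23 = 14^2 = 12
  bit 2 = 1: r = r^2 * 14 mod 23 = 12^2 * 14 = 6*14 = 15
  bit 3 = 0: r = r^2 mod 23 = 15^2 = 18
  -> A = 18
B = 14^2 mod 23  (bits of 2 = 10)
  bit 0 = 1: r = r^2 * 14 mod 23 = 1^2 * 14 = 1*14 = 14
  bit 1 = 0: r = r^2 mod 23 = 14^2 = 12
  -> B = 12
s = B^a = 12^10 mod 23  (bits of 10 = 1010)
  bit 0 = 1: r = r^2 * 12 mod 23 = 1^2 * 12 = 1*12 = 12
  bit 1 = 0: r = r^2 mod 23 = 12^2 = 6
  bit 2 = 1: r = r^2 * 12 mod 23 = 6^2 * 12 = 13*12 = 18
  bit 3 = 0: r = r^2 mod 23 = 18^2 = 2
  -> s = B^a = 2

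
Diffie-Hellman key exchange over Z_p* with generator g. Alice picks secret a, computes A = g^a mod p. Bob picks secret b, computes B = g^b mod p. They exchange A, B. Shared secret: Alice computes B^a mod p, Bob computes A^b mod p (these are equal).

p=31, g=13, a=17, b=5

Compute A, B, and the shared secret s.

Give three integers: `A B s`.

A = 13^17 mod 31  (bits of 17 = 10001)
  bit 0 = 1: r = r^2 * 13 mod 31 = 1^2 * 13 = 1*13 = 13
  bit 1 = 0: r = r^2 mod 31 = 13^2 = 14
  bit 2 = 0: r = r^2 mod 31 = 14^2 = 10
  bit 3 = 0: r = r^2 mod 31 = 10^2 = 7
  bit 4 = 1: r = r^2 * 13 mod 31 = 7^2 * 13 = 18*13 = 17
  -> A = 17
B = 13^5 mod 31  (bits of 5 = 101)
  bit 0 = 1: r = r^2 * 13 mod 31 = 1^2 * 13 = 1*13 = 13
  bit 1 = 0: r = r^2 mod 31 = 13^2 = 14
  bit 2 = 1: r = r^2 * 13 mod 31 = 14^2 * 13 = 10*13 = 6
  -> B = 6
s = B^a = 6^17 mod 31  (bits of 17 = 10001)
  bit 0 = 1: r = r^2 * 6 mod 31 = 1^2 * 6 = 1*6 = 6
  bit 1 = 0: r = r^2 mod 31 = 6^2 = 5
  bit 2 = 0: r = r^2 mod 31 = 5^2 = 25
  bit 3 = 0: r = r^2 mod 31 = 25^2 = 5
  bit 4 = 1: r = r^2 * 6 mod 31 = 5^2 * 6 = 25*6 = 26
  -> s = B^a = 26

Answer: 17 6 26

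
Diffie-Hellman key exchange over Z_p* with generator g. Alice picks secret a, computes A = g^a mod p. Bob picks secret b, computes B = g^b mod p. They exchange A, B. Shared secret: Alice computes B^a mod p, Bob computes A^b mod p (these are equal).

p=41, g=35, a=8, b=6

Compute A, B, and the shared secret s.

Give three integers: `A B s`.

A = 35^8 mod 41  (bits of 8 = 1000)
  bit 0 = 1: r = r^2 * 35 mod 41 = 1^2 * 35 = 1*35 = 35
  bit 1 = 0: r = r^2 mod 41 = 35^2 = 36
  bit 2 = 0: r = r^2 mod 41 = 36^2 = 25
  bit 3 = 0: r = r^2 mod 41 = 25^2 = 10
  -> A = 10
B = 35^6 mod 41  (bits of 6 = 110)
  bit 0 = 1: r = r^2 * 35 mod 41 = 1^2 * 35 = 1*35 = 35
  bit 1 = 1: r = r^2 * 35 mod 41 = 35^2 * 35 = 36*35 = 30
  bit 2 = 0: r = r^2 mod 41 = 30^2 = 39
  -> B = 39
s = B^a = 39^8 mod 41  (bits of 8 = 1000)
  bit 0 = 1: r = r^2 * 39 mod 41 = 1^2 * 39 = 1*39 = 39
  bit 1 = 0: r = r^2 mod 41 = 39^2 = 4
  bit 2 = 0: r = r^2 mod 41 = 4^2 = 16
  bit 3 = 0: r = r^2 mod 41 = 16^2 = 10
  -> s = B^a = 10

Answer: 10 39 10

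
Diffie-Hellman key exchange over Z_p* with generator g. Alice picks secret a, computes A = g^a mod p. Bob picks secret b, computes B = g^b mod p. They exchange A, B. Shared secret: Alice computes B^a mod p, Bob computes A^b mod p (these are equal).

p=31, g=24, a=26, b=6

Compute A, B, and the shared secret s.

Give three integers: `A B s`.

A = 24^26 mod 31  (bits of 26 = 11010)
  bit 0 = 1: r = r^2 * 24 mod 31 = 1^2 * 24 = 1*24 = 24
  bit 1 = 1: r = r^2 * 24 mod 31 = 24^2 * 24 = 18*24 = 29
  bit 2 = 0: r = r^2 mod 31 = 29^2 = 4
  bit 3 = 1: r = r^2 * 24 mod 31 = 4^2 * 24 = 16*24 = 12
  bit 4 = 0: r = r^2 mod 31 = 12^2 = 20
  -> A = 20
B = 24^6 mod 31  (bits of 6 = 110)
  bit 0 = 1: r = r^2 * 24 mod 31 = 1^2 * 24 = 1*24 = 24
  bit 1 = 1: r = r^2 * 24 mod 31 = 24^2 * 24 = 18*24 = 29
  bit 2 = 0: r = r^2 mod 31 = 29^2 = 4
  -> B = 4
s = B^a = 4^26 mod 31  (bits of 26 = 11010)
  bit 0 = 1: r = r^2 * 4 mod 31 = 1^2 * 4 = 1*4 = 4
  bit 1 = 1: r = r^2 * 4 mod 31 = 4^2 * 4 = 16*4 = 2
  bit 2 = 0: r = r^2 mod 31 = 2^2 = 4
  bit 3 = 1: r = r^2 * 4 mod 31 = 4^2 * 4 = 16*4 = 2
  bit 4 = 0: r = r^2 mod 31 = 2^2 = 4
  -> s = B^a = 4

Answer: 20 4 4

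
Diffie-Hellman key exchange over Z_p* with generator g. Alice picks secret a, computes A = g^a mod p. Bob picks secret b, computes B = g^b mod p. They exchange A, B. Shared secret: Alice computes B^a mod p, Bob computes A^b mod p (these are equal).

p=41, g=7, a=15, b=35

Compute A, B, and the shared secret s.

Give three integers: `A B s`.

A = 7^15 mod 41  (bits of 15 = 1111)
  bit 0 = 1: r = r^2 * 7 mod 41 = 1^2 * 7 = 1*7 = 7
  bit 1 = 1: r = r^2 * 7 mod 41 = 7^2 * 7 = 8*7 = 15
  bit 2 = 1: r = r^2 * 7 mod 41 = 15^2 * 7 = 20*7 = 17
  bit 3 = 1: r = r^2 * 7 mod 41 = 17^2 * 7 = 2*7 = 14
  -> A = 14
B = 7^35 mod 41  (bits of 35 = 100011)
  bit 0 = 1: r = r^2 * 7 mod 41 = 1^2 * 7 = 1*7 = 7
  bit 1 = 0: r = r^2 mod 41 = 7^2 = 8
  bit 2 = 0: r = r^2 mod 41 = 8^2 = 23
  bit 3 = 0: r = r^2 mod 41 = 23^2 = 37
  bit 4 = 1: r = r^2 * 7 mod 41 = 37^2 * 7 = 16*7 = 30
  bit 5 = 1: r = r^2 * 7 mod 41 = 30^2 * 7 = 39*7 = 27
  -> B = 27
s = B^a = 27^15 mod 41  (bits of 15 = 1111)
  bit 0 = 1: r = r^2 * 27 mod 41 = 1^2 * 27 = 1*27 = 27
  bit 1 = 1: r = r^2 * 27 mod 41 = 27^2 * 27 = 32*27 = 3
  bit 2 = 1: r = r^2 * 27 mod 41 = 3^2 * 27 = 9*27 = 38
  bit 3 = 1: r = r^2 * 27 mod 41 = 38^2 * 27 = 9*27 = 38
  -> s = B^a = 38

Answer: 14 27 38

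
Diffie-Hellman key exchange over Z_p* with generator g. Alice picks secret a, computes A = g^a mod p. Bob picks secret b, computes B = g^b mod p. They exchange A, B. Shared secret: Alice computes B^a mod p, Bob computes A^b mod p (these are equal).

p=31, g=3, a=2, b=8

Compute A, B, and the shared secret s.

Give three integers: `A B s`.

A = 3^2 mod 31  (bits of 2 = 10)
  bit 0 = 1: r = r^2 * 3 mod 31 = 1^2 * 3 = 1*3 = 3
  bit 1 = 0: r = r^2 mod 31 = 3^2 = 9
  -> A = 9
B = 3^8 mod 31  (bits of 8 = 1000)
  bit 0 = 1: r = r^2 * 3 mod 31 = 1^2 * 3 = 1*3 = 3
  bit 1 = 0: r = r^2 mod 31 = 3^2 = 9
  bit 2 = 0: r = r^2 mod 31 = 9^2 = 19
  bit 3 = 0: r = r^2 mod 31 = 19^2 = 20
  -> B = 20
s = B^a = 20^2 mod 31  (bits of 2 = 10)
  bit 0 = 1: r = r^2 * 20 mod 31 = 1^2 * 20 = 1*20 = 20
  bit 1 = 0: r = r^2 mod 31 = 20^2 = 28
  -> s = B^a = 28

Answer: 9 20 28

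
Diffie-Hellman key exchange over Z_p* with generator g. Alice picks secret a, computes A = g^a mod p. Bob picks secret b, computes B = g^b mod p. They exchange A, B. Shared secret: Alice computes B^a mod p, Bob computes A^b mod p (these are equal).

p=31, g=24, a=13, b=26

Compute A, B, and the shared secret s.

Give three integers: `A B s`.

A = 24^13 mod 31  (bits of 13 = 1101)
  bit 0 = 1: r = r^2 * 24 mod 31 = 1^2 * 24 = 1*24 = 24
  bit 1 = 1: r = r^2 * 24 mod 31 = 24^2 * 24 = 18*24 = 29
  bit 2 = 0: r = r^2 mod 31 = 29^2 = 4
  bit 3 = 1: r = r^2 * 24 mod 31 = 4^2 * 24 = 16*24 = 12
  -> A = 12
B = 24^26 mod 31  (bits of 26 = 11010)
  bit 0 = 1: r = r^2 * 24 mod 31 = 1^2 * 24 = 1*24 = 24
  bit 1 = 1: r = r^2 * 24 mod 31 = 24^2 * 24 = 18*24 = 29
  bit 2 = 0: r = r^2 mod 31 = 29^2 = 4
  bit 3 = 1: r = r^2 * 24 mod 31 = 4^2 * 24 = 16*24 = 12
  bit 4 = 0: r = r^2 mod 31 = 12^2 = 20
  -> B = 20
s = B^a = 20^13 mod 31  (bits of 13 = 1101)
  bit 0 = 1: r = r^2 * 20 mod 31 = 1^2 * 20 = 1*20 = 20
  bit 1 = 1: r = r^2 * 20 mod 31 = 20^2 * 20 = 28*20 = 2
  bit 2 = 0: r = r^2 mod 31 = 2^2 = 4
  bit 3 = 1: r = r^2 * 20 mod 31 = 4^2 * 20 = 16*20 = 10
  -> s = B^a = 10

Answer: 12 20 10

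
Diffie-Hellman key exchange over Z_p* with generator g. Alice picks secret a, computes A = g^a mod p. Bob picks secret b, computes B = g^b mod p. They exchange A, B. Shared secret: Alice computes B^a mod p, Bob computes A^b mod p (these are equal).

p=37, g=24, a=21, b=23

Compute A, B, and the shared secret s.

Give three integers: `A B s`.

Answer: 14 35 8

Derivation:
A = 24^21 mod 37  (bits of 21 = 10101)
  bit 0 = 1: r = r^2 * 24 mod 37 = 1^2 * 24 = 1*24 = 24
  bit 1 = 0: r = r^2 mod 37 = 24^2 = 21
  bit 2 = 1: r = r^2 * 24 mod 37 = 21^2 * 24 = 34*24 = 2
  bit 3 = 0: r = r^2 mod 37 = 2^2 = 4
  bit 4 = 1: r = r^2 * 24 mod 37 = 4^2 * 24 = 16*24 = 14
  -> A = 14
B = 24^23 mod 37  (bits of 23 = 10111)
  bit 0 = 1: r = r^2 * 24 mod 37 = 1^2 * 24 = 1*24 = 24
  bit 1 = 0: r = r^2 mod 37 = 24^2 = 21
  bit 2 = 1: r = r^2 * 24 mod 37 = 21^2 * 24 = 34*24 = 2
  bit 3 = 1: r = r^2 * 24 mod 37 = 2^2 * 24 = 4*24 = 22
  bit 4 = 1: r = r^2 * 24 mod 37 = 22^2 * 24 = 3*24 = 35
  -> B = 35
s = B^a = 35^21 mod 37  (bits of 21 = 10101)
  bit 0 = 1: r = r^2 * 35 mod 37 = 1^2 * 35 = 1*35 = 35
  bit 1 = 0: r = r^2 mod 37 = 35^2 = 4
  bit 2 = 1: r = r^2 * 35 mod 37 = 4^2 * 35 = 16*35 = 5
  bit 3 = 0: r = r^2 mod 37 = 5^2 = 25
  bit 4 = 1: r = r^2 * 35 mod 37 = 25^2 * 35 = 33*35 = 8
  -> s = B^a = 8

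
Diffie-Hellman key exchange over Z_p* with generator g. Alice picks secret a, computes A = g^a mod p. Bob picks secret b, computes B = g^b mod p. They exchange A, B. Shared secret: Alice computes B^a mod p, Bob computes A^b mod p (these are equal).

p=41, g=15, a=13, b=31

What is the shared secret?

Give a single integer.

Answer: 13

Derivation:
A = 15^13 mod 41  (bits of 13 = 1101)
  bit 0 = 1: r = r^2 * 15 mod 41 = 1^2 * 15 = 1*15 = 15
  bit 1 = 1: r = r^2 * 15 mod 41 = 15^2 * 15 = 20*15 = 13
  bit 2 = 0: r = r^2 mod 41 = 13^2 = 5
  bit 3 = 1: r = r^2 * 15 mod 41 = 5^2 * 15 = 25*15 = 6
  -> A = 6
B = 15^31 mod 41  (bits of 31 = 11111)
  bit 0 = 1: r = r^2 * 15 mod 41 = 1^2 * 15 = 1*15 = 15
  bit 1 = 1: r = r^2 * 15 mod 41 = 15^2 * 15 = 20*15 = 13
  bit 2 = 1: r = r^2 * 15 mod 41 = 13^2 * 15 = 5*15 = 34
  bit 3 = 1: r = r^2 * 15 mod 41 = 34^2 * 15 = 8*15 = 38
  bit 4 = 1: r = r^2 * 15 mod 41 = 38^2 * 15 = 9*15 = 12
  -> B = 12
s = B^a = 12^13 mod 41  (bits of 13 = 1101)
  bit 0 = 1: r = r^2 * 12 mod 41 = 1^2 * 12 = 1*12 = 12
  bit 1 = 1: r = r^2 * 12 mod 41 = 12^2 * 12 = 21*12 = 6
  bit 2 = 0: r = r^2 mod 41 = 6^2 = 36
  bit 3 = 1: r = r^2 * 12 mod 41 = 36^2 * 12 = 25*12 = 13
  -> s = B^a = 13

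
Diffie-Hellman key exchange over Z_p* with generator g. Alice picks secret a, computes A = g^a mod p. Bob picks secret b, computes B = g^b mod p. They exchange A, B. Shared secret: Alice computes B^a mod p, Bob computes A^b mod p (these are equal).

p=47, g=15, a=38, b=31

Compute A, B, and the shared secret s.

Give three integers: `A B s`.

A = 15^38 mod 47  (bits of 38 = 100110)
  bit 0 = 1: r = r^2 * 15 mod 47 = 1^2 * 15 = 1*15 = 15
  bit 1 = 0: r = r^2 mod 47 = 15^2 = 37
  bit 2 = 0: r = r^2 mod 47 = 37^2 = 6
  bit 3 = 1: r = r^2 * 15 mod 47 = 6^2 * 15 = 36*15 = 23
  bit 4 = 1: r = r^2 * 15 mod 47 = 23^2 * 15 = 12*15 = 39
  bit 5 = 0: r = r^2 mod 47 = 39^2 = 17
  -> A = 17
B = 15^31 mod 47  (bits of 31 = 11111)
  bit 0 = 1: r = r^2 * 15 mod 47 = 1^2 * 15 = 1*15 = 15
  bit 1 = 1: r = r^2 * 15 mod 47 = 15^2 * 15 = 37*15 = 38
  bit 2 = 1: r = r^2 * 15 mod 47 = 38^2 * 15 = 34*15 = 40
  bit 3 = 1: r = r^2 * 15 mod 47 = 40^2 * 15 = 2*15 = 30
  bit 4 = 1: r = r^2 * 15 mod 47 = 30^2 * 15 = 7*15 = 11
  -> B = 11
s = B^a = 11^38 mod 47  (bits of 38 = 100110)
  bit 0 = 1: r = r^2 * 11 mod 47 = 1^2 * 11 = 1*11 = 11
  bit 1 = 0: r = r^2 mod 47 = 11^2 = 27
  bit 2 = 0: r = r^2 mod 47 = 27^2 = 24
  bit 3 = 1: r = r^2 * 11 mod 47 = 24^2 * 11 = 12*11 = 38
  bit 4 = 1: r = r^2 * 11 mod 47 = 38^2 * 11 = 34*11 = 45
  bit 5 = 0: r = r^2 mod 47 = 45^2 = 4
  -> s = B^a = 4

Answer: 17 11 4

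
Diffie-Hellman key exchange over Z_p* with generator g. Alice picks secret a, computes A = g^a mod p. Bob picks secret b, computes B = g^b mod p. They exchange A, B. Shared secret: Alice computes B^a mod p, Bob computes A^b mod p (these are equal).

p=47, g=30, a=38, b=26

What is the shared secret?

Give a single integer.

A = 30^38 mod 47  (bits of 38 = 100110)
  bit 0 = 1: r = r^2 * 30 mod 47 = 1^2 * 30 = 1*30 = 30
  bit 1 = 0: r = r^2 mod 47 = 30^2 = 7
  bit 2 = 0: r = r^2 mod 47 = 7^2 = 2
  bit 3 = 1: r = r^2 * 30 mod 47 = 2^2 * 30 = 4*30 = 26
  bit 4 = 1: r = r^2 * 30 mod 47 = 26^2 * 30 = 18*30 = 23
  bit 5 = 0: r = r^2 mod 47 = 23^2 = 12
  -> A = 12
B = 30^26 mod 47  (bits of 26 = 11010)
  bit 0 = 1: r = r^2 * 30 mod 47 = 1^2 * 30 = 1*30 = 30
  bit 1 = 1: r = r^2 * 30 mod 47 = 30^2 * 30 = 7*30 = 22
  bit 2 = 0: r = r^2 mod 47 = 22^2 = 14
  bit 3 = 1: r = r^2 * 30 mod 47 = 14^2 * 30 = 8*30 = 5
  bit 4 = 0: r = r^2 mod 47 = 5^2 = 25
  -> B = 25
s = B^a = 25^38 mod 47  (bits of 38 = 100110)
  bit 0 = 1: r = r^2 * 25 mod 47 = 1^2 * 25 = 1*25 = 25
  bit 1 = 0: r = r^2 mod 47 = 25^2 = 14
  bit 2 = 0: r = r^2 mod 47 = 14^2 = 8
  bit 3 = 1: r = r^2 * 25 mod 47 = 8^2 * 25 = 17*25 = 2
  bit 4 = 1: r = r^2 * 25 mod 47 = 2^2 * 25 = 4*25 = 6
  bit 5 = 0: r = r^2 mod 47 = 6^2 = 36
  -> s = B^a = 36

Answer: 36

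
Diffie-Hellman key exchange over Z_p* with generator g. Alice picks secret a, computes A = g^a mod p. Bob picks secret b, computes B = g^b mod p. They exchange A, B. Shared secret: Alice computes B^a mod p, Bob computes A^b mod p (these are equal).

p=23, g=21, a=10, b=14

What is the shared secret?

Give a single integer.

Answer: 3

Derivation:
A = 21^10 mod 23  (bits of 10 = 1010)
  bit 0 = 1: r = r^2 * 21 mod 23 = 1^2 * 21 = 1*21 = 21
  bit 1 = 0: r = r^2 mod 23 = 21^2 = 4
  bit 2 = 1: r = r^2 * 21 mod 23 = 4^2 * 21 = 16*21 = 14
  bit 3 = 0: r = r^2 mod 23 = 14^2 = 12
  -> A = 12
B = 21^14 mod 23  (bits of 14 = 1110)
  bit 0 = 1: r = r^2 * 21 mod 23 = 1^2 * 21 = 1*21 = 21
  bit 1 = 1: r = r^2 * 21 mod 23 = 21^2 * 21 = 4*21 = 15
  bit 2 = 1: r = r^2 * 21 mod 23 = 15^2 * 21 = 18*21 = 10
  bit 3 = 0: r = r^2 mod 23 = 10^2 = 8
  -> B = 8
s = B^a = 8^10 mod 23  (bits of 10 = 1010)
  bit 0 = 1: r = r^2 * 8 mod 23 = 1^2 * 8 = 1*8 = 8
  bit 1 = 0: r = r^2 mod 23 = 8^2 = 18
  bit 2 = 1: r = r^2 * 8 mod 23 = 18^2 * 8 = 2*8 = 16
  bit 3 = 0: r = r^2 mod 23 = 16^2 = 3
  -> s = B^a = 3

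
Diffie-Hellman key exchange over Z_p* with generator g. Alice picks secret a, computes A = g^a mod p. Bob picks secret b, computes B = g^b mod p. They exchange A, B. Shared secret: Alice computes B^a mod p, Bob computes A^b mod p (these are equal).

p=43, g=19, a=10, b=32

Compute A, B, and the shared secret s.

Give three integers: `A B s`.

A = 19^10 mod 43  (bits of 10 = 1010)
  bit 0 = 1: r = r^2 * 19 mod 43 = 1^2 * 19 = 1*19 = 19
  bit 1 = 0: r = r^2 mod 43 = 19^2 = 17
  bit 2 = 1: r = r^2 * 19 mod 43 = 17^2 * 19 = 31*19 = 30
  bit 3 = 0: r = r^2 mod 43 = 30^2 = 40
  -> A = 40
B = 19^32 mod 43  (bits of 32 = 100000)
  bit 0 = 1: r = r^2 * 19 mod 43 = 1^2 * 19 = 1*19 = 19
  bit 1 = 0: r = r^2 mod 43 = 19^2 = 17
  bit 2 = 0: r = r^2 mod 43 = 17^2 = 31
  bit 3 = 0: r = r^2 mod 43 = 31^2 = 15
  bit 4 = 0: r = r^2 mod 43 = 15^2 = 10
  bit 5 = 0: r = r^2 mod 43 = 10^2 = 14
  -> B = 14
s = B^a = 14^10 mod 43  (bits of 10 = 1010)
  bit 0 = 1: r = r^2 * 14 mod 43 = 1^2 * 14 = 1*14 = 14
  bit 1 = 0: r = r^2 mod 43 = 14^2 = 24
  bit 2 = 1: r = r^2 * 14 mod 43 = 24^2 * 14 = 17*14 = 23
  bit 3 = 0: r = r^2 mod 43 = 23^2 = 13
  -> s = B^a = 13

Answer: 40 14 13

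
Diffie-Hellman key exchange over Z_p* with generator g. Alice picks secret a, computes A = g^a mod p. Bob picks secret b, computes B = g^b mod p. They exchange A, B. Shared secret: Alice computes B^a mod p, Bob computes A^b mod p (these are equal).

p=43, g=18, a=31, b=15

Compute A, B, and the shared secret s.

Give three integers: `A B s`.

A = 18^31 mod 43  (bits of 31 = 11111)
  bit 0 = 1: r = r^2 * 18 mod 43 = 1^2 * 18 = 1*18 = 18
  bit 1 = 1: r = r^2 * 18 mod 43 = 18^2 * 18 = 23*18 = 27
  bit 2 = 1: r = r^2 * 18 mod 43 = 27^2 * 18 = 41*18 = 7
  bit 3 = 1: r = r^2 * 18 mod 43 = 7^2 * 18 = 6*18 = 22
  bit 4 = 1: r = r^2 * 18 mod 43 = 22^2 * 18 = 11*18 = 26
  -> A = 26
B = 18^15 mod 43  (bits of 15 = 1111)
  bit 0 = 1: r = r^2 * 18 mod 43 = 1^2 * 18 = 1*18 = 18
  bit 1 = 1: r = r^2 * 18 mod 43 = 18^2 * 18 = 23*18 = 27
  bit 2 = 1: r = r^2 * 18 mod 43 = 27^2 * 18 = 41*18 = 7
  bit 3 = 1: r = r^2 * 18 mod 43 = 7^2 * 18 = 6*18 = 22
  -> B = 22
s = B^a = 22^31 mod 43  (bits of 31 = 11111)
  bit 0 = 1: r = r^2 * 22 mod 43 = 1^2 * 22 = 1*22 = 22
  bit 1 = 1: r = r^2 * 22 mod 43 = 22^2 * 22 = 11*22 = 27
  bit 2 = 1: r = r^2 * 22 mod 43 = 27^2 * 22 = 41*22 = 42
  bit 3 = 1: r = r^2 * 22 mod 43 = 42^2 * 22 = 1*22 = 22
  bit 4 = 1: r = r^2 * 22 mod 43 = 22^2 * 22 = 11*22 = 27
  -> s = B^a = 27

Answer: 26 22 27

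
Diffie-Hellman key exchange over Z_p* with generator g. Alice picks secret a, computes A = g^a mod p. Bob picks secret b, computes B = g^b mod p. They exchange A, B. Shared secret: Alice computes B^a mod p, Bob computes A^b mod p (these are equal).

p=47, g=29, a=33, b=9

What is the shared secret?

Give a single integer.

A = 29^33 mod 47  (bits of 33 = 100001)
  bit 0 = 1: r = r^2 * 29 mod 47 = 1^2 * 29 = 1*29 = 29
  bit 1 = 0: r = r^2 mod 47 = 29^2 = 42
  bit 2 = 0: r = r^2 mod 47 = 42^2 = 25
  bit 3 = 0: r = r^2 mod 47 = 25^2 = 14
  bit 4 = 0: r = r^2 mod 47 = 14^2 = 8
  bit 5 = 1: r = r^2 * 29 mod 47 = 8^2 * 29 = 17*29 = 23
  -> A = 23
B = 29^9 mod 47  (bits of 9 = 1001)
  bit 0 = 1: r = r^2 * 29 mod 47 = 1^2 * 29 = 1*29 = 29
  bit 1 = 0: r = r^2 mod 47 = 29^2 = 42
  bit 2 = 0: r = r^2 mod 47 = 42^2 = 25
  bit 3 = 1: r = r^2 * 29 mod 47 = 25^2 * 29 = 14*29 = 30
  -> B = 30
s = B^a = 30^33 mod 47  (bits of 33 = 100001)
  bit 0 = 1: r = r^2 * 30 mod 47 = 1^2 * 30 = 1*30 = 30
  bit 1 = 0: r = r^2 mod 47 = 30^2 = 7
  bit 2 = 0: r = r^2 mod 47 = 7^2 = 2
  bit 3 = 0: r = r^2 mod 47 = 2^2 = 4
  bit 4 = 0: r = r^2 mod 47 = 4^2 = 16
  bit 5 = 1: r = r^2 * 30 mod 47 = 16^2 * 30 = 21*30 = 19
  -> s = B^a = 19

Answer: 19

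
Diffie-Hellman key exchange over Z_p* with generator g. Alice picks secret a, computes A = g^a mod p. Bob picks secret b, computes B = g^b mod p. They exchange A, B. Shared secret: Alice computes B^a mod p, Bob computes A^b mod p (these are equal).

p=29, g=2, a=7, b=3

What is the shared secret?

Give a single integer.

A = 2^7 mod 29  (bits of 7 = 111)
  bit 0 = 1: r = r^2 * 2 mod 29 = 1^2 * 2 = 1*2 = 2
  bit 1 = 1: r = r^2 * 2 mod 29 = 2^2 * 2 = 4*2 = 8
  bit 2 = 1: r = r^2 * 2 mod 29 = 8^2 * 2 = 6*2 = 12
  -> A = 12
B = 2^3 mod 29  (bits of 3 = 11)
  bit 0 = 1: r = r^2 * 2 mod 29 = 1^2 * 2 = 1*2 = 2
  bit 1 = 1: r = r^2 * 2 mod 29 = 2^2 * 2 = 4*2 = 8
  -> B = 8
s = B^a = 8^7 mod 29  (bits of 7 = 111)
  bit 0 = 1: r = r^2 * 8 mod 29 = 1^2 * 8 = 1*8 = 8
  bit 1 = 1: r = r^2 * 8 mod 29 = 8^2 * 8 = 6*8 = 19
  bit 2 = 1: r = r^2 * 8 mod 29 = 19^2 * 8 = 13*8 = 17
  -> s = B^a = 17

Answer: 17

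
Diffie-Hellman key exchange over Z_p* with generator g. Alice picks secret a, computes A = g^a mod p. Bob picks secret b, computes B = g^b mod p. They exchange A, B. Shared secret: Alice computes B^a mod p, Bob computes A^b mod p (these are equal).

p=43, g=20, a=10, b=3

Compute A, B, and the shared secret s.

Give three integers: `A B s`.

A = 20^10 mod 43  (bits of 10 = 1010)
  bit 0 = 1: r = r^2 * 20 mod 43 = 1^2 * 20 = 1*20 = 20
  bit 1 = 0: r = r^2 mod 43 = 20^2 = 13
  bit 2 = 1: r = r^2 * 20 mod 43 = 13^2 * 20 = 40*20 = 26
  bit 3 = 0: r = r^2 mod 43 = 26^2 = 31
  -> A = 31
B = 20^3 mod 43  (bits of 3 = 11)
  bit 0 = 1: r = r^2 * 20 mod 43 = 1^2 * 20 = 1*20 = 20
  bit 1 = 1: r = r^2 * 20 mod 43 = 20^2 * 20 = 13*20 = 2
  -> B = 2
s = B^a = 2^10 mod 43  (bits of 10 = 1010)
  bit 0 = 1: r = r^2 * 2 mod 43 = 1^2 * 2 = 1*2 = 2
  bit 1 = 0: r = r^2 mod 43 = 2^2 = 4
  bit 2 = 1: r = r^2 * 2 mod 43 = 4^2 * 2 = 16*2 = 32
  bit 3 = 0: r = r^2 mod 43 = 32^2 = 35
  -> s = B^a = 35

Answer: 31 2 35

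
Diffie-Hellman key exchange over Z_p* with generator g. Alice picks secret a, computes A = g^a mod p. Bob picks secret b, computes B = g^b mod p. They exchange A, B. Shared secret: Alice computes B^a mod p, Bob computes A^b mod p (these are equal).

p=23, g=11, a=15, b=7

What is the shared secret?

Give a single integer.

A = 11^15 mod 23  (bits of 15 = 1111)
  bit 0 = 1: r = r^2 * 11 mod 23 = 1^2 * 11 = 1*11 = 11
  bit 1 = 1: r = r^2 * 11 mod 23 = 11^2 * 11 = 6*11 = 20
  bit 2 = 1: r = r^2 * 11 mod 23 = 20^2 * 11 = 9*11 = 7
  bit 3 = 1: r = r^2 * 11 mod 23 = 7^2 * 11 = 3*11 = 10
  -> A = 10
B = 11^7 mod 23  (bits of 7 = 111)
  bit 0 = 1: r = r^2 * 11 mod 23 = 1^2 * 11 = 1*11 = 11
  bit 1 = 1: r = r^2 * 11 mod 23 = 11^2 * 11 = 6*11 = 20
  bit 2 = 1: r = r^2 * 11 mod 23 = 20^2 * 11 = 9*11 = 7
  -> B = 7
s = B^a = 7^15 mod 23  (bits of 15 = 1111)
  bit 0 = 1: r = r^2 * 7 mod 23 = 1^2 * 7 = 1*7 = 7
  bit 1 = 1: r = r^2 * 7 mod 23 = 7^2 * 7 = 3*7 = 21
  bit 2 = 1: r = r^2 * 7 mod 23 = 21^2 * 7 = 4*7 = 5
  bit 3 = 1: r = r^2 * 7 mod 23 = 5^2 * 7 = 2*7 = 14
  -> s = B^a = 14

Answer: 14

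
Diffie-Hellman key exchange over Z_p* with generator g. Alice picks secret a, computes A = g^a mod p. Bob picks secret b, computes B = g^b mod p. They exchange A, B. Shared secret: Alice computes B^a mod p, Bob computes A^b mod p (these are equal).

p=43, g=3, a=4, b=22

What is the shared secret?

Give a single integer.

Answer: 38

Derivation:
A = 3^4 mod 43  (bits of 4 = 100)
  bit 0 = 1: r = r^2 * 3 mod 43 = 1^2 * 3 = 1*3 = 3
  bit 1 = 0: r = r^2 mod 43 = 3^2 = 9
  bit 2 = 0: r = r^2 mod 43 = 9^2 = 38
  -> A = 38
B = 3^22 mod 43  (bits of 22 = 10110)
  bit 0 = 1: r = r^2 * 3 mod 43 = 1^2 * 3 = 1*3 = 3
  bit 1 = 0: r = r^2 mod 43 = 3^2 = 9
  bit 2 = 1: r = r^2 * 3 mod 43 = 9^2 * 3 = 38*3 = 28
  bit 3 = 1: r = r^2 * 3 mod 43 = 28^2 * 3 = 10*3 = 30
  bit 4 = 0: r = r^2 mod 43 = 30^2 = 40
  -> B = 40
s = B^a = 40^4 mod 43  (bits of 4 = 100)
  bit 0 = 1: r = r^2 * 40 mod 43 = 1^2 * 40 = 1*40 = 40
  bit 1 = 0: r = r^2 mod 43 = 40^2 = 9
  bit 2 = 0: r = r^2 mod 43 = 9^2 = 38
  -> s = B^a = 38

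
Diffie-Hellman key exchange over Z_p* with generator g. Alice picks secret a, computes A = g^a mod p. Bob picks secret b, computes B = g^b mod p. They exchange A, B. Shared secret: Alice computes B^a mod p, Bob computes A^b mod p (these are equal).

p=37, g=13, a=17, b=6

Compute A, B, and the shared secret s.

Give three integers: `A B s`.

A = 13^17 mod 37  (bits of 17 = 10001)
  bit 0 = 1: r = r^2 * 13 mod 37 = 1^2 * 13 = 1*13 = 13
  bit 1 = 0: r = r^2 mod 37 = 13^2 = 21
  bit 2 = 0: r = r^2 mod 37 = 21^2 = 34
  bit 3 = 0: r = r^2 mod 37 = 34^2 = 9
  bit 4 = 1: r = r^2 * 13 mod 37 = 9^2 * 13 = 7*13 = 17
  -> A = 17
B = 13^6 mod 37  (bits of 6 = 110)
  bit 0 = 1: r = r^2 * 13 mod 37 = 1^2 * 13 = 1*13 = 13
  bit 1 = 1: r = r^2 * 13 mod 37 = 13^2 * 13 = 21*13 = 14
  bit 2 = 0: r = r^2 mod 37 = 14^2 = 11
  -> B = 11
s = B^a = 11^17 mod 37  (bits of 17 = 10001)
  bit 0 = 1: r = r^2 * 11 mod 37 = 1^2 * 11 = 1*11 = 11
  bit 1 = 0: r = r^2 mod 37 = 11^2 = 10
  bit 2 = 0: r = r^2 mod 37 = 10^2 = 26
  bit 3 = 0: r = r^2 mod 37 = 26^2 = 10
  bit 4 = 1: r = r^2 * 11 mod 37 = 10^2 * 11 = 26*11 = 27
  -> s = B^a = 27

Answer: 17 11 27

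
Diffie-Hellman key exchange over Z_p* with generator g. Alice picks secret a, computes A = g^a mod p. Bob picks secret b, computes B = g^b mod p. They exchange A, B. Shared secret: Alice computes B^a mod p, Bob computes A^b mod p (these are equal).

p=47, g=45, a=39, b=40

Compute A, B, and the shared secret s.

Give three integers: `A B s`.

Answer: 29 36 3

Derivation:
A = 45^39 mod 47  (bits of 39 = 100111)
  bit 0 = 1: r = r^2 * 45 mod 47 = 1^2 * 45 = 1*45 = 45
  bit 1 = 0: r = r^2 mod 47 = 45^2 = 4
  bit 2 = 0: r = r^2 mod 47 = 4^2 = 16
  bit 3 = 1: r = r^2 * 45 mod 47 = 16^2 * 45 = 21*45 = 5
  bit 4 = 1: r = r^2 * 45 mod 47 = 5^2 * 45 = 25*45 = 44
  bit 5 = 1: r = r^2 * 45 mod 47 = 44^2 * 45 = 9*45 = 29
  -> A = 29
B = 45^40 mod 47  (bits of 40 = 101000)
  bit 0 = 1: r = r^2 * 45 mod 47 = 1^2 * 45 = 1*45 = 45
  bit 1 = 0: r = r^2 mod 47 = 45^2 = 4
  bit 2 = 1: r = r^2 * 45 mod 47 = 4^2 * 45 = 16*45 = 15
  bit 3 = 0: r = r^2 mod 47 = 15^2 = 37
  bit 4 = 0: r = r^2 mod 47 = 37^2 = 6
  bit 5 = 0: r = r^2 mod 47 = 6^2 = 36
  -> B = 36
s = B^a = 36^39 mod 47  (bits of 39 = 100111)
  bit 0 = 1: r = r^2 * 36 mod 47 = 1^2 * 36 = 1*36 = 36
  bit 1 = 0: r = r^2 mod 47 = 36^2 = 27
  bit 2 = 0: r = r^2 mod 47 = 27^2 = 24
  bit 3 = 1: r = r^2 * 36 mod 47 = 24^2 * 36 = 12*36 = 9
  bit 4 = 1: r = r^2 * 36 mod 47 = 9^2 * 36 = 34*36 = 2
  bit 5 = 1: r = r^2 * 36 mod 47 = 2^2 * 36 = 4*36 = 3
  -> s = B^a = 3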